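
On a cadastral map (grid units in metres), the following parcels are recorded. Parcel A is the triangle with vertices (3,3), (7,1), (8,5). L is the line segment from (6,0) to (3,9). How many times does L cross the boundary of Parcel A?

The segment meets the boundary at (4.765,3.706), (5.4,1.8).

2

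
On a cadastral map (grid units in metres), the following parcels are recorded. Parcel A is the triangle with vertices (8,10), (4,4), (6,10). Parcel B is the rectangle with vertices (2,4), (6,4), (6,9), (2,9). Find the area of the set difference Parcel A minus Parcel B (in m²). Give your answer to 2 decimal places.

3.17

|Parcel A| = 6, |Parcel A∩Parcel B| = 2.8333.
|Parcel A ∖ Parcel B| = |Parcel A| − |Parcel A∩Parcel B| = 6 − 2.8333 = 3.17.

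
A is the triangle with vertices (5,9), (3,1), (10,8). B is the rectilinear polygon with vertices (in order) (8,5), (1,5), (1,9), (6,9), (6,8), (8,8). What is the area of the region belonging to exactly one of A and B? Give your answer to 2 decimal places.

24.20

|A| = 21, |B| = 26, |A∩B| = 11.4.
|A △ B| = |A| + |B| − 2·|A∩B| = 21 + 26 − 22.8 = 24.20.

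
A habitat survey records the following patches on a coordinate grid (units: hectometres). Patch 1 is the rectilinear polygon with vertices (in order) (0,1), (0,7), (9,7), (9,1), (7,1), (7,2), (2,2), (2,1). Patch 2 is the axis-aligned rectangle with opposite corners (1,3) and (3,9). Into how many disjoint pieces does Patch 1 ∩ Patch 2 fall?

1

Patch 1 ∩ Patch 2 is a single connected region.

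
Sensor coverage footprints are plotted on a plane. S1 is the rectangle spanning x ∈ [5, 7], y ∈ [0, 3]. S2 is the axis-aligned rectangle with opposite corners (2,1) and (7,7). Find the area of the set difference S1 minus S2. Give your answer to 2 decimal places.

2.00

|S1∩S2|: x∈[5,7], y∈[1,3] → 2·2 = 4.
|S1| = 6.
|S1 ∖ S2| = |S1| − |S1∩S2| = 6 − 4 = 2.00.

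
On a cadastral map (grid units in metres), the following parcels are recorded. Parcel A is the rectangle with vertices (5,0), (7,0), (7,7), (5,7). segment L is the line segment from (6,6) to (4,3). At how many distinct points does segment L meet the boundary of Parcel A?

The segment meets the boundary at (5,4.5).

1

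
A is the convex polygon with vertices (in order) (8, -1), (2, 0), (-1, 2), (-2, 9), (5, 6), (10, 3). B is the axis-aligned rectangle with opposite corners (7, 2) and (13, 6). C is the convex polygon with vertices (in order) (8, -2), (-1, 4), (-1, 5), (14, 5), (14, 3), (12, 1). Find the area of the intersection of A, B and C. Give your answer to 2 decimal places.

5.45

The intersection is the polygon with vertices (9.5,2), (7,2), (7,4.8), (10,3).
By the shoelace formula its area is 5.45.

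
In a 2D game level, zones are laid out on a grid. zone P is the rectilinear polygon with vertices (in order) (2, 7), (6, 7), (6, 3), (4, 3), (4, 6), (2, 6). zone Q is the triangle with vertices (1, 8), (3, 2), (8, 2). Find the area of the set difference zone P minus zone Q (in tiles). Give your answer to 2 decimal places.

|zone P| = 10, |zone P∩zone Q| = 3.8929.
|zone P ∖ zone Q| = |zone P| − |zone P∩zone Q| = 10 − 3.8929 = 6.11.

6.11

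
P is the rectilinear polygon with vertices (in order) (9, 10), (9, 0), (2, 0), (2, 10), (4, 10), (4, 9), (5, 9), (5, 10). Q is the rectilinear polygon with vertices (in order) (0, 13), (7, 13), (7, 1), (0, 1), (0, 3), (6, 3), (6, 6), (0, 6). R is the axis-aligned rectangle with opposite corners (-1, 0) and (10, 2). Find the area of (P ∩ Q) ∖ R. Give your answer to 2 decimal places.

|P ∩ Q| = 32.
|(P ∩ Q) ∩ R| = 5.
|(P ∩ Q) ∖ R| = 32 − 5 = 27.00.

27.00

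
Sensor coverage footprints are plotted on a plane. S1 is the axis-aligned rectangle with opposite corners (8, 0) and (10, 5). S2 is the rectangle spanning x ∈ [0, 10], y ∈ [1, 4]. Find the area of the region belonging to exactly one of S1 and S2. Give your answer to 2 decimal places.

|S1∩S2|: x∈[8,10], y∈[1,4] → 2·3 = 6.
|S1 △ S2| = |S1| + |S2| − 2·|S1∩S2| = 10 + 30 − 12 = 28.00.

28.00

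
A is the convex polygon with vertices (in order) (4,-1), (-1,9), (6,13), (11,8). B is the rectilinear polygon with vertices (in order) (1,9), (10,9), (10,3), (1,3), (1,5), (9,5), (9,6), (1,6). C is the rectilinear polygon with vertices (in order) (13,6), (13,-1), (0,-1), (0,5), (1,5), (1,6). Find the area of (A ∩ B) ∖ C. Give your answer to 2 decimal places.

|A ∩ B| = 39.7063.
|(A ∩ B) ∩ C| = 12.9048.
|(A ∩ B) ∖ C| = 39.7063 − 12.9048 = 26.80.

26.80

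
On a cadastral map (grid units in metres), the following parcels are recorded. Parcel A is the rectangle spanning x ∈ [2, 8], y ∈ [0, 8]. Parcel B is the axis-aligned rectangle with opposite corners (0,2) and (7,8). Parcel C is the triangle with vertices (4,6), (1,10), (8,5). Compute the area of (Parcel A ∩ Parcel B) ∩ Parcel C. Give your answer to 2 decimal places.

The region (Parcel A ∩ Parcel B) ∩ Parcel C is the polygon with vertices (7,5.25), (4,6), (2.5,8), (3.8,8), (7,5.714).
By the shoelace formula its area is 4.97.

4.97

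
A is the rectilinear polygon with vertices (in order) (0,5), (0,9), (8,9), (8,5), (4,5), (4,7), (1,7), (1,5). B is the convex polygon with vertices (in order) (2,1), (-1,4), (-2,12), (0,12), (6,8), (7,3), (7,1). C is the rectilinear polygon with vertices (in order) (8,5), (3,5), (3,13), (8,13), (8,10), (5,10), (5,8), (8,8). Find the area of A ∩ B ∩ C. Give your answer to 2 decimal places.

9.82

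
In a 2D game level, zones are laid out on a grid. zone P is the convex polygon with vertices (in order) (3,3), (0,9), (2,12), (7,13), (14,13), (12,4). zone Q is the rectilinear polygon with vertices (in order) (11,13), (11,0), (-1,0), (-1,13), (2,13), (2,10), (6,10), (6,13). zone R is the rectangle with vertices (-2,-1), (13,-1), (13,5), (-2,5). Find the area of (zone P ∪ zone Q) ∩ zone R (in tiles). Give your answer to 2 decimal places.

The region (zone P ∪ zone Q) ∩ zone R is the polygon with vertices (12,4), (11,3.889), (11,0), (-1,0), (-1,5), (12.222,5).
By the shoelace formula its area is 61.17.

61.17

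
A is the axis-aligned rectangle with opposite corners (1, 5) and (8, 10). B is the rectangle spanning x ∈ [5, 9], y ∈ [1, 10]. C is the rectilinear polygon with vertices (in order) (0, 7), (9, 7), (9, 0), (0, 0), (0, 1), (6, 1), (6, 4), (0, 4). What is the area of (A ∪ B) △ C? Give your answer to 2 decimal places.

|A ∪ B| = 56.
|(A ∪ B) ∩ C| = 29.
|(A ∪ B) △ C| = 56 + 45 − 58 = 43.00.

43.00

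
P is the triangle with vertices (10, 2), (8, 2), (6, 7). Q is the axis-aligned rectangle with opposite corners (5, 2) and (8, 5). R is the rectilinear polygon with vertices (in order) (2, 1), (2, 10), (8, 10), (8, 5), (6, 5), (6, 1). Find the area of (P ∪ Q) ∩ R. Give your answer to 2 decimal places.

|P ∪ Q| = 12.3.
|(P ∪ Q) ∩ R| = 3.80.

3.80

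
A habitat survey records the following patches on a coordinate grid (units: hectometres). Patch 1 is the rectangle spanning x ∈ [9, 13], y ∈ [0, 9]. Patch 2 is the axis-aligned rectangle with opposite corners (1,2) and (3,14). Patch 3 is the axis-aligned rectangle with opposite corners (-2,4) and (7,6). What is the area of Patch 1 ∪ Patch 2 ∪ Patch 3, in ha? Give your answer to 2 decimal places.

By inclusion–exclusion:
Individual areas: |Patch 1| = 36, |Patch 2| = 24, |Patch 3| = 18.
|Patch 1∩Patch 2| = 0 (no overlap).
|Patch 1∩Patch 3| = 0 (no overlap).
|Patch 2∩Patch 3|: x∈[1,3], y∈[4,6] → 2·2 = 4.
|Patch 1∩Patch 2∩Patch 3| = 0.
|Patch 1 ∪ Patch 2 ∪ Patch 3| = 78 − 4 + 0 = 74.00.

74.00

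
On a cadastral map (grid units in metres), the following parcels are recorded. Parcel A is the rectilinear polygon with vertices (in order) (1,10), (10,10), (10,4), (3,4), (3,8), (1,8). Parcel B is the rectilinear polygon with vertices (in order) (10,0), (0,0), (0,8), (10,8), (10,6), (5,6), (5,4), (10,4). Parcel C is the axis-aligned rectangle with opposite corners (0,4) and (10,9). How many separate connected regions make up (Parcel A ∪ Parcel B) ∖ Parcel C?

2

(Parcel A ∪ Parcel B) ∖ Parcel C splits into 2 disjoint pieces (area 9, area 40).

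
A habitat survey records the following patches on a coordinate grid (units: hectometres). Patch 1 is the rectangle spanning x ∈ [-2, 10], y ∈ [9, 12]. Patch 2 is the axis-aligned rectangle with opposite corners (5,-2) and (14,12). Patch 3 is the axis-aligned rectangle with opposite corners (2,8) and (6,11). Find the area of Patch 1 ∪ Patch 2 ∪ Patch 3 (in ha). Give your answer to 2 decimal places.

150.00

By inclusion–exclusion:
Individual areas: |Patch 1| = 36, |Patch 2| = 126, |Patch 3| = 12.
|Patch 1∩Patch 2|: x∈[5,10], y∈[9,12] → 5·3 = 15.
|Patch 1∩Patch 3|: x∈[2,6], y∈[9,11] → 4·2 = 8.
|Patch 2∩Patch 3|: x∈[5,6], y∈[8,11] → 1·3 = 3.
|Patch 1∩Patch 2∩Patch 3| = 2.
|Patch 1 ∪ Patch 2 ∪ Patch 3| = 174 − 26 + 2 = 150.00.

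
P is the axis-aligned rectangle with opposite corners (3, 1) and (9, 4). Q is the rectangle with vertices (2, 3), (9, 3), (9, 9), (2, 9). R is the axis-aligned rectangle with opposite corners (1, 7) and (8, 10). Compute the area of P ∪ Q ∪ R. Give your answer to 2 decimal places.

By inclusion–exclusion:
Individual areas: |P| = 18, |Q| = 42, |R| = 21.
|P∩Q|: x∈[3,9], y∈[3,4] → 6·1 = 6.
|P∩R| = 0 (no overlap).
|Q∩R|: x∈[2,8], y∈[7,9] → 6·2 = 12.
|P∩Q∩R| = 0.
|P ∪ Q ∪ R| = 81 − 18 + 0 = 63.00.

63.00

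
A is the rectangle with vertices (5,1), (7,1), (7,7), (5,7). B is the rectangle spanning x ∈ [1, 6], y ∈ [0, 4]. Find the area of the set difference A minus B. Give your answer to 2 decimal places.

|A∩B|: x∈[5,6], y∈[1,4] → 1·3 = 3.
|A| = 12.
|A ∖ B| = |A| − |A∩B| = 12 − 3 = 9.00.

9.00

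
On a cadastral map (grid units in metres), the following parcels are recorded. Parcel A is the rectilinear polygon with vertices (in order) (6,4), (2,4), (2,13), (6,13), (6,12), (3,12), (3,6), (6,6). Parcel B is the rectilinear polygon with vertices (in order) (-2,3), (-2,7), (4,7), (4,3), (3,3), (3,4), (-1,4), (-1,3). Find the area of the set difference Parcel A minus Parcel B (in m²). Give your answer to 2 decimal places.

13.00

|Parcel A| = 18, |Parcel A∩Parcel B| = 5.
|Parcel A ∖ Parcel B| = |Parcel A| − |Parcel A∩Parcel B| = 18 − 5 = 13.00.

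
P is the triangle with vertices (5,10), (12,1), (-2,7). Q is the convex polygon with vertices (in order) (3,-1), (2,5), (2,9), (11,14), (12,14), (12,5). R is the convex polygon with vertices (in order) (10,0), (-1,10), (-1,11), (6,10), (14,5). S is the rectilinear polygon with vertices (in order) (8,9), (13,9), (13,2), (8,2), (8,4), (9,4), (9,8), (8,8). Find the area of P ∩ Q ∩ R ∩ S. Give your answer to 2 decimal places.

2.15

The intersection is the polygon with vertices (8,2.714), (8,4), (9,4), (9,4.857), (9.951,3.634), (8.348,2.565).
By the shoelace formula its area is 2.15.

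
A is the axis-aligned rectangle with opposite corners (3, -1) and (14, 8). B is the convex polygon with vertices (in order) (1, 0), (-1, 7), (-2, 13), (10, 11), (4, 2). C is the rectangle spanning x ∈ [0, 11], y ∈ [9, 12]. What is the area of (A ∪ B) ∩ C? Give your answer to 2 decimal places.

25.67

The region (A ∪ B) ∩ C is the polygon with vertices (10,11), (8.667,9), (0,9), (0,12), (4,12).
By the shoelace formula its area is 25.67.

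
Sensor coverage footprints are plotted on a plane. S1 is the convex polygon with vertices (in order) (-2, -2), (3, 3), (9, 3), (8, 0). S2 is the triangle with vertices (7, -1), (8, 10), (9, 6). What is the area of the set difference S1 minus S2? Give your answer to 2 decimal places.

27.51

|S1| = 29, |S1∩S2| = 1.4911.
|S1 ∖ S2| = |S1| − |S1∩S2| = 29 − 1.4911 = 27.51.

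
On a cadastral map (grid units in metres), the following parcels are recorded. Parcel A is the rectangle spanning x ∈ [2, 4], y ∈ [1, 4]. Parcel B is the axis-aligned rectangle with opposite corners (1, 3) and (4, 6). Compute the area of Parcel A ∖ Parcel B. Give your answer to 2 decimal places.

4.00

|Parcel A∩Parcel B|: x∈[2,4], y∈[3,4] → 2·1 = 2.
|Parcel A| = 6.
|Parcel A ∖ Parcel B| = |Parcel A| − |Parcel A∩Parcel B| = 6 − 2 = 4.00.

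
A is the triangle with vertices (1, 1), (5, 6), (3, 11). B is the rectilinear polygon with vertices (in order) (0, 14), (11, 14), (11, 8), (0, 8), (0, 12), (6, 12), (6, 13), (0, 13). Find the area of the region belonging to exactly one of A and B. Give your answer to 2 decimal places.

|A| = 15, |B| = 60, |A∩B| = 2.7.
|A △ B| = |A| + |B| − 2·|A∩B| = 15 + 60 − 5.4 = 69.60.

69.60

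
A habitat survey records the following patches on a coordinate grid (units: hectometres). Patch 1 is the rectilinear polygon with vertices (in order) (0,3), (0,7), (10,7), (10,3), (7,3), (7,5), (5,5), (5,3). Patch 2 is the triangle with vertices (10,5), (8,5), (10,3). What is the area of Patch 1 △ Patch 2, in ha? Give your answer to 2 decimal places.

|Patch 1| = 36, |Patch 2| = 2, |Patch 1∩Patch 2| = 2.
|Patch 1 △ Patch 2| = |Patch 1| + |Patch 2| − 2·|Patch 1∩Patch 2| = 36 + 2 − 4 = 34.00.

34.00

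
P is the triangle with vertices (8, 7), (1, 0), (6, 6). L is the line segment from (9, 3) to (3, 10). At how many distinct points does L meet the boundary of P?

The segment meets the boundary at (6.3,6.15), (6.692,5.692).

2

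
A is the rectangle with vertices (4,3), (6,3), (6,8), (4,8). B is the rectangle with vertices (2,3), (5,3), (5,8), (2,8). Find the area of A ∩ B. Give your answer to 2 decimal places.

|A∩B|: x∈[4,5], y∈[3,8] → 1·5 = 5.

5.00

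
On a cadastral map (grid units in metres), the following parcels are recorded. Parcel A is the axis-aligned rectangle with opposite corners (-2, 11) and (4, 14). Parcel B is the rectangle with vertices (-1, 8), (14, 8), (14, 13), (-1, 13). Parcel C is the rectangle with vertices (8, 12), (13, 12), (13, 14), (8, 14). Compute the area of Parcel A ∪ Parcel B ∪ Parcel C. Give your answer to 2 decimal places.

88.00

By inclusion–exclusion:
Individual areas: |Parcel A| = 18, |Parcel B| = 75, |Parcel C| = 10.
|Parcel A∩Parcel B|: x∈[-1,4], y∈[11,13] → 5·2 = 10.
|Parcel A∩Parcel C| = 0 (no overlap).
|Parcel B∩Parcel C|: x∈[8,13], y∈[12,13] → 5·1 = 5.
|Parcel A∩Parcel B∩Parcel C| = 0.
|Parcel A ∪ Parcel B ∪ Parcel C| = 103 − 15 + 0 = 88.00.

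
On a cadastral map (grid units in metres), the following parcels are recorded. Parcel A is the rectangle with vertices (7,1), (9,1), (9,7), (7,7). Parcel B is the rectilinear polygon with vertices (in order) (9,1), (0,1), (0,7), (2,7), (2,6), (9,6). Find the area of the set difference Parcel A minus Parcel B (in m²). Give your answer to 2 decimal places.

2.00

|Parcel A| = 12, |Parcel A∩Parcel B| = 10.
|Parcel A ∖ Parcel B| = |Parcel A| − |Parcel A∩Parcel B| = 12 − 10 = 2.00.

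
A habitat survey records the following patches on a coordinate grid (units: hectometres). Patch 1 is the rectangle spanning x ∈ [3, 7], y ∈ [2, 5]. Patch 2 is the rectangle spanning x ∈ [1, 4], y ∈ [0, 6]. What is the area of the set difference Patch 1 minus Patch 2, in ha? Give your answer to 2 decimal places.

9.00

|Patch 1∩Patch 2|: x∈[3,4], y∈[2,5] → 1·3 = 3.
|Patch 1| = 12.
|Patch 1 ∖ Patch 2| = |Patch 1| − |Patch 1∩Patch 2| = 12 − 3 = 9.00.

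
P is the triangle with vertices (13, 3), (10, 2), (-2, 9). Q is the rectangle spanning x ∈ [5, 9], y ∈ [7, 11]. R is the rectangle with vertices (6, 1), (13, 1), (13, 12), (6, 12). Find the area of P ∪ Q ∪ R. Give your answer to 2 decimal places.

86.87

By inclusion–exclusion:
Individual areas: |P| = 16.5, |Q| = 16, |R| = 77.
|P∩Q| = 0.
|P∩R| = 10.6333.
|Q∩R|: x∈[6,9], y∈[7,11] → 3·4 = 12.
|P∩Q∩R| = 0.
|P ∪ Q ∪ R| = 109.5 − 22.6333 + 0 = 86.87.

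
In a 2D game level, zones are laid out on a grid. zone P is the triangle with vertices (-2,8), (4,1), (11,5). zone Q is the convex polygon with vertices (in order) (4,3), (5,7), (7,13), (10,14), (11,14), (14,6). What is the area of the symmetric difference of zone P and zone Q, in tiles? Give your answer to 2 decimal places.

|zone P| = 36.5, |zone Q| = 64.5, |zone P∩zone Q| = 10.7685.
|zone P △ zone Q| = |zone P| + |zone Q| − 2·|zone P∩zone Q| = 36.5 + 64.5 − 21.537 = 79.46.

79.46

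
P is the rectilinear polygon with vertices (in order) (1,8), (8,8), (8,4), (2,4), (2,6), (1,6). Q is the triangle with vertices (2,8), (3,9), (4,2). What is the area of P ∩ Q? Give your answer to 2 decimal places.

The intersection is the polygon with vertices (3.143,8), (3.714,4), (3.333,4), (2,8).
By the shoelace formula its area is 3.05.

3.05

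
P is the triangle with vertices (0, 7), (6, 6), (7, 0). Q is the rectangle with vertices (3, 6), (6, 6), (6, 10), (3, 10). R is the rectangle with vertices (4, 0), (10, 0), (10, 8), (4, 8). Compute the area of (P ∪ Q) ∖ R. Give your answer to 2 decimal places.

|P ∪ Q| = 28.75.
|(P ∪ Q) ∩ R| = 14.5.
|(P ∪ Q) ∖ R| = 28.75 − 14.5 = 14.25.

14.25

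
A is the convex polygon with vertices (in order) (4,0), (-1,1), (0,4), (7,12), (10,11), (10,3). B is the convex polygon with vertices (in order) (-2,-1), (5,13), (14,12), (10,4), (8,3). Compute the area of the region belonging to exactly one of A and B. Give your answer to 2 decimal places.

43.03

|A| = 81.5, |B| = 105.5, |A∩B| = 71.9833.
|A △ B| = |A| + |B| − 2·|A∩B| = 81.5 + 105.5 − 143.9667 = 43.03.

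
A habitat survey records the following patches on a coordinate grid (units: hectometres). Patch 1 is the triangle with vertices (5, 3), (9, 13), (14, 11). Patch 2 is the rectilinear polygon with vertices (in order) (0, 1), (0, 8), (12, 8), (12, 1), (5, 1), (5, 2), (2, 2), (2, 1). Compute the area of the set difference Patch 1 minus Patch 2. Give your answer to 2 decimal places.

|Patch 1| = 29, |Patch 1∩Patch 2| = 9.0625.
|Patch 1 ∖ Patch 2| = |Patch 1| − |Patch 1∩Patch 2| = 29 − 9.0625 = 19.94.

19.94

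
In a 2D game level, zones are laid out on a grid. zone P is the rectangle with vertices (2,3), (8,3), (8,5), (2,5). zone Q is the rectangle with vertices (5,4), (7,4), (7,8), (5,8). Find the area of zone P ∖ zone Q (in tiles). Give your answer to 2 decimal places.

|zone P∩zone Q|: x∈[5,7], y∈[4,5] → 2·1 = 2.
|zone P| = 12.
|zone P ∖ zone Q| = |zone P| − |zone P∩zone Q| = 12 − 2 = 10.00.

10.00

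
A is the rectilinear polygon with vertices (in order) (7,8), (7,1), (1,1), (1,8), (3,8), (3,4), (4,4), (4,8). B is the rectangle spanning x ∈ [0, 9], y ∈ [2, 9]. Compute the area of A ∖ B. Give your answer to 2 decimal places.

|A| = 38, |A∩B| = 32.
|A ∖ B| = |A| − |A∩B| = 38 − 32 = 6.00.

6.00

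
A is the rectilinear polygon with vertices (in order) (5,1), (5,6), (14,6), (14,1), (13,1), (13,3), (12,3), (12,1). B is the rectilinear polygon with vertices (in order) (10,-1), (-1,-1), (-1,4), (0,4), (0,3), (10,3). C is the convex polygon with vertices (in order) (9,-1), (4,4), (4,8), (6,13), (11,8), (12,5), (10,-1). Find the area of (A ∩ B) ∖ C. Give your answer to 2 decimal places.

|A ∩ B| = 10.
|(A ∩ B) ∩ C| = 8.
|(A ∩ B) ∖ C| = 10 − 8 = 2.00.

2.00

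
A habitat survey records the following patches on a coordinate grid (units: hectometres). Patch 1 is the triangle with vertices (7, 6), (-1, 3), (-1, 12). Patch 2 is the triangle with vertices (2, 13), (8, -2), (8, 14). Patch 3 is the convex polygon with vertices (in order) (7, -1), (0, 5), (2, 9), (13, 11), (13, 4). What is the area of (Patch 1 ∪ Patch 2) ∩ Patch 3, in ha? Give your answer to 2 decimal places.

|Patch 1 ∪ Patch 2| = 80.618.
|(Patch 1 ∪ Patch 2) ∩ Patch 3| = 42.56.

42.56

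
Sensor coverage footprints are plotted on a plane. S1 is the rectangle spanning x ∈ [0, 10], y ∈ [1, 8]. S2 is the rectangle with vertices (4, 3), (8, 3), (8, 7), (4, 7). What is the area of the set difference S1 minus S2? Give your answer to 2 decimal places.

|S1∩S2|: x∈[4,8], y∈[3,7] → 4·4 = 16.
|S1| = 70.
|S1 ∖ S2| = |S1| − |S1∩S2| = 70 − 16 = 54.00.

54.00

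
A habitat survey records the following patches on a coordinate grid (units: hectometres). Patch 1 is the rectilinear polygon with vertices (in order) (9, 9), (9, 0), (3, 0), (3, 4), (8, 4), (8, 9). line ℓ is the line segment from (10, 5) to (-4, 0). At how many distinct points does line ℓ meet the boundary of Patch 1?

The segment meets the boundary at (3,2.5), (7.2,4), (8,4.286), (9,4.643).

4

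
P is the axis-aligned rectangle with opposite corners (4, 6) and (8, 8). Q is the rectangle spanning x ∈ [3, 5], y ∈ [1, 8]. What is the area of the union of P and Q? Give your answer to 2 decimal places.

20.00

By inclusion–exclusion:
Individual areas: |P| = 8, |Q| = 14.
|P∩Q|: x∈[4,5], y∈[6,8] → 1·2 = 2.
|P ∪ Q| = 22 − 2 = 20.00.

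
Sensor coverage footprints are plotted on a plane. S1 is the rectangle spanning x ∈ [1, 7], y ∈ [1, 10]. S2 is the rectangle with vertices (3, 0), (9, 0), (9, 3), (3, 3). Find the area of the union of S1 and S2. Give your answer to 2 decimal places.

By inclusion–exclusion:
Individual areas: |S1| = 54, |S2| = 18.
|S1∩S2|: x∈[3,7], y∈[1,3] → 4·2 = 8.
|S1 ∪ S2| = 72 − 8 = 64.00.

64.00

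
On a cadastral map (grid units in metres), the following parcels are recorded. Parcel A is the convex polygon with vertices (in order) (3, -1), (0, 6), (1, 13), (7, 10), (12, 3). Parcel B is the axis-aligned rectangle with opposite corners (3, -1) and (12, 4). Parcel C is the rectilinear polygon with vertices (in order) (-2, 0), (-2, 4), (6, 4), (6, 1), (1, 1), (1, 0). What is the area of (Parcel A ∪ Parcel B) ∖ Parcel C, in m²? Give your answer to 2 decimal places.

99.36

|Parcel A ∪ Parcel B| = 112.8571.
|(Parcel A ∪ Parcel B) ∩ Parcel C| = 13.5.
|(Parcel A ∪ Parcel B) ∖ Parcel C| = 112.8571 − 13.5 = 99.36.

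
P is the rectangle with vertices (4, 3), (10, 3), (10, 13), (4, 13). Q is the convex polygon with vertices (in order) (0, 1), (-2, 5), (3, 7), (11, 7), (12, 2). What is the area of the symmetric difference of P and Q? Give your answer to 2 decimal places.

78.50

|P| = 60, |Q| = 66.5, |P∩Q| = 24.
|P △ Q| = |P| + |Q| − 2·|P∩Q| = 60 + 66.5 − 48 = 78.50.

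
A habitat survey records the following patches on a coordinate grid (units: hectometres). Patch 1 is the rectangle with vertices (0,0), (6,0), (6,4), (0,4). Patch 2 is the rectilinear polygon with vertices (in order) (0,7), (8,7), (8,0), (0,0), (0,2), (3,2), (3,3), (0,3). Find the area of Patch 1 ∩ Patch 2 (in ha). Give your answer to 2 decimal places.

The intersection is the polygon with vertices (6,4), (6,0), (0,0), (0,2), (3,2), (3,3), (0,3), (0,4).
By the shoelace formula its area is 21.00.

21.00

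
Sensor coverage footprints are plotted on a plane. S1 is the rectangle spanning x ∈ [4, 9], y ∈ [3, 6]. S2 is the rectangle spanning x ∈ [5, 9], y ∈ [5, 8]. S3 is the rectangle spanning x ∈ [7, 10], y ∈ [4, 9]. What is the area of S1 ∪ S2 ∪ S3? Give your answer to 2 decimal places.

By inclusion–exclusion:
Individual areas: |S1| = 15, |S2| = 12, |S3| = 15.
|S1∩S2|: x∈[5,9], y∈[5,6] → 4·1 = 4.
|S1∩S3|: x∈[7,9], y∈[4,6] → 2·2 = 4.
|S2∩S3|: x∈[7,9], y∈[5,8] → 2·3 = 6.
|S1∩S2∩S3| = 2.
|S1 ∪ S2 ∪ S3| = 42 − 14 + 2 = 30.00.

30.00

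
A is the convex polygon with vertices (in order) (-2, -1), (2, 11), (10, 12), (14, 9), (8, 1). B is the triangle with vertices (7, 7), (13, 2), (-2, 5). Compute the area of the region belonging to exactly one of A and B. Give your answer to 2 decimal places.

103.33

|A| = 124, |B| = 28.5, |A∩B| = 24.5842.
|A △ B| = |A| + |B| − 2·|A∩B| = 124 + 28.5 − 49.1685 = 103.33.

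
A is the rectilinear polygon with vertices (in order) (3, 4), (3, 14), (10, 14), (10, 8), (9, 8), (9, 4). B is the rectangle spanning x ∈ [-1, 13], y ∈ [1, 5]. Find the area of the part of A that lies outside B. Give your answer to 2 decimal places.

60.00

|A| = 66, |A∩B| = 6.
|A ∖ B| = |A| − |A∩B| = 66 − 6 = 60.00.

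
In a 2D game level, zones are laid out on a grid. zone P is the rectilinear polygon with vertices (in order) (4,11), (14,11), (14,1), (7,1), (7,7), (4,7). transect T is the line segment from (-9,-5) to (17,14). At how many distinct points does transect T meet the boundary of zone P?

The segment meets the boundary at (12.895,11), (7,6.692).

2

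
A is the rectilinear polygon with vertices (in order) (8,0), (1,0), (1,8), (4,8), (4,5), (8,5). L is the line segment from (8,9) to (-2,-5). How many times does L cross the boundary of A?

2

The segment meets the boundary at (1.571,0), (5.143,5).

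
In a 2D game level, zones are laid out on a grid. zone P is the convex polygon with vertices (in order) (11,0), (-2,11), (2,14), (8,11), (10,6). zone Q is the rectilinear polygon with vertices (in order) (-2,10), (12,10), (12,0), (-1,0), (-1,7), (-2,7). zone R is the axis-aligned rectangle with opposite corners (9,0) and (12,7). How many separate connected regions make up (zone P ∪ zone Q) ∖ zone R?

1

(zone P ∪ zone Q) ∖ zone R is a single connected region.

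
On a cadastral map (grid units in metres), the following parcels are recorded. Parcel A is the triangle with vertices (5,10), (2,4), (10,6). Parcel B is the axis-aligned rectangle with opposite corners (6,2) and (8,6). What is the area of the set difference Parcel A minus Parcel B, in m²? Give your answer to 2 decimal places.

19.50

|Parcel A| = 21, |Parcel A∩Parcel B| = 1.5.
|Parcel A ∖ Parcel B| = |Parcel A| − |Parcel A∩Parcel B| = 21 − 1.5 = 19.50.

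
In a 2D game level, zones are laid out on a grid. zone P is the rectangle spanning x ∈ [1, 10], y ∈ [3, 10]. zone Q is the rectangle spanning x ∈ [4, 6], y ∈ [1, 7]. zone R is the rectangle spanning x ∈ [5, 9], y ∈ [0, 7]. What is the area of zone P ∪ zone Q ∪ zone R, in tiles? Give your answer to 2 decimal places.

By inclusion–exclusion:
Individual areas: |zone P| = 63, |zone Q| = 12, |zone R| = 28.
|zone P∩zone Q|: x∈[4,6], y∈[3,7] → 2·4 = 8.
|zone P∩zone R|: x∈[5,9], y∈[3,7] → 4·4 = 16.
|zone Q∩zone R|: x∈[5,6], y∈[1,7] → 1·6 = 6.
|zone P∩zone Q∩zone R| = 4.
|zone P ∪ zone Q ∪ zone R| = 103 − 30 + 4 = 77.00.

77.00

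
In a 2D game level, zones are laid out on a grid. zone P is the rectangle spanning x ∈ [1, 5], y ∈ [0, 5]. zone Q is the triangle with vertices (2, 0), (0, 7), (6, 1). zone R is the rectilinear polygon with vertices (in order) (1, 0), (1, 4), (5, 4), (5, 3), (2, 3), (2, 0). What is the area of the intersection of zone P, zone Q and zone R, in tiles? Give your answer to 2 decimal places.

3.75

The intersection is the polygon with vertices (1,3.5), (1,4), (3,4), (4,3), (2,3), (2,0).
By the shoelace formula its area is 3.75.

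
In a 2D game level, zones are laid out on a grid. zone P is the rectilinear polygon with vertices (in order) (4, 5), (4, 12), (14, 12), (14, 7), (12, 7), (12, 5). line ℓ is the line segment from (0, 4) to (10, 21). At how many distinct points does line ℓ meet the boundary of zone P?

2

The segment meets the boundary at (4.706,12), (4,10.8).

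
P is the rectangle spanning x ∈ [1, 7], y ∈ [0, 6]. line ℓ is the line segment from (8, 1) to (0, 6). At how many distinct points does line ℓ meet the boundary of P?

The segment meets the boundary at (1,5.375), (7,1.625).

2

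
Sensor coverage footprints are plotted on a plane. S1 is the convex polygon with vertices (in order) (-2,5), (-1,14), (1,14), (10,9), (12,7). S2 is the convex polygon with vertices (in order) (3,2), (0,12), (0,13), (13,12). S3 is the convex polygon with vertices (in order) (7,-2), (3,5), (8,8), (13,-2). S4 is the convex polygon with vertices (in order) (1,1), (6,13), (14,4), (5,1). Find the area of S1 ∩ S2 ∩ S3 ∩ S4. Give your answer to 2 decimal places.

2.68

The intersection is the polygon with vertices (4.562,5.938), (8,8), (8.333,7.333), (7.333,6.333).
By the shoelace formula its area is 2.68.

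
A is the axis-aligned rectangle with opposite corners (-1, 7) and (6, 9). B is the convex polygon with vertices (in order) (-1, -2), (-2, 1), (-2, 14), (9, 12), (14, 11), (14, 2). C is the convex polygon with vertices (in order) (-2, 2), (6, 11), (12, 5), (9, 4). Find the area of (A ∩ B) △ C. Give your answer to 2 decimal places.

56.83

|A ∩ B| = 14.
|(A ∩ B) ∩ C| = 5.3333.
|(A ∩ B) △ C| = 14 + 53.5 − 10.6667 = 56.83.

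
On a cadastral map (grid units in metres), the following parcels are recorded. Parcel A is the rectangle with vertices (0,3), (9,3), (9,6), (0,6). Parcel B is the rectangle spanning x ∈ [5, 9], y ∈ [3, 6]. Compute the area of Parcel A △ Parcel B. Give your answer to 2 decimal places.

15.00

|Parcel A∩Parcel B|: x∈[5,9], y∈[3,6] → 4·3 = 12.
|Parcel A △ Parcel B| = |Parcel A| + |Parcel B| − 2·|Parcel A∩Parcel B| = 27 + 12 − 24 = 15.00.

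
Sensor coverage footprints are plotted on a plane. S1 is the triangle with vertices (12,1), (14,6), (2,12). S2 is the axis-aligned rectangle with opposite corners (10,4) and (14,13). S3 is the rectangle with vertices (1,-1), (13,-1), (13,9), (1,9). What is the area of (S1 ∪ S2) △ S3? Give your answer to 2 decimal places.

|S1 ∪ S2| = 60.8.
|(S1 ∪ S2) ∩ S3| = 34.8409.
|(S1 ∪ S2) △ S3| = 60.8 + 120 − 69.6818 = 111.12.

111.12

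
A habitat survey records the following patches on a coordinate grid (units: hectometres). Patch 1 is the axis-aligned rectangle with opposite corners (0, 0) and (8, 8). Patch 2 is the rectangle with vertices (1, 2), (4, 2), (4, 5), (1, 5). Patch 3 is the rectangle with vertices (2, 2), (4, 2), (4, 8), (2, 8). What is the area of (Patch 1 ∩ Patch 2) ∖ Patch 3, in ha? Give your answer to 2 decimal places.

3.00

|Patch 1 ∩ Patch 2| = 9.
|(Patch 1 ∩ Patch 2) ∩ Patch 3| = 6.
|(Patch 1 ∩ Patch 2) ∖ Patch 3| = 9 − 6 = 3.00.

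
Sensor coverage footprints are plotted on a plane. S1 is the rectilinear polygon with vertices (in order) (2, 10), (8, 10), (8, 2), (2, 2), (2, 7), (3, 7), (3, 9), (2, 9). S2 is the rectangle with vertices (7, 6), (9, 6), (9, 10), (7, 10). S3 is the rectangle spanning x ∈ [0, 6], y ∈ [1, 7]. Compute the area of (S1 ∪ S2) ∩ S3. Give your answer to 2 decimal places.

The region (S1 ∪ S2) ∩ S3 is the polygon with vertices (2,2), (2,7), (3,7), (6,7), (6,2).
By the shoelace formula its area is 20.00.

20.00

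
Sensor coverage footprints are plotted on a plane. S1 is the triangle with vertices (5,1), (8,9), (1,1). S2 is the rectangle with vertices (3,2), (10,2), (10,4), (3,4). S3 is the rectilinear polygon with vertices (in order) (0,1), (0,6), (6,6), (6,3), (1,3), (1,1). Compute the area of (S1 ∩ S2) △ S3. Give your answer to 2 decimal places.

19.89

|S1 ∩ S2| = 5.2768.
|(S1 ∩ S2) ∩ S3| = 2.6935.
|(S1 ∩ S2) △ S3| = 5.2768 + 20 − 5.3869 = 19.89.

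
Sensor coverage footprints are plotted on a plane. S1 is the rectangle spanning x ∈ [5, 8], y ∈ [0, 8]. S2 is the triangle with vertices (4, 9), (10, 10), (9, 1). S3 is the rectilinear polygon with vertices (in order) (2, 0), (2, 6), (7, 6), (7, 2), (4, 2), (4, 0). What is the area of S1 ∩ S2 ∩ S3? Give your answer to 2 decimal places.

The intersection is the polygon with vertices (5.875,6), (7,6), (7,4.2).
By the shoelace formula its area is 1.01.

1.01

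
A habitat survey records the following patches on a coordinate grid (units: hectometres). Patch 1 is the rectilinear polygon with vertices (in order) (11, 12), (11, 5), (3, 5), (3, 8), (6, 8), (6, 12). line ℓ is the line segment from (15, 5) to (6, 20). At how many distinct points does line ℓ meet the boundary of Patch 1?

The segment meets the boundary at (10.8,12), (11,11.667).

2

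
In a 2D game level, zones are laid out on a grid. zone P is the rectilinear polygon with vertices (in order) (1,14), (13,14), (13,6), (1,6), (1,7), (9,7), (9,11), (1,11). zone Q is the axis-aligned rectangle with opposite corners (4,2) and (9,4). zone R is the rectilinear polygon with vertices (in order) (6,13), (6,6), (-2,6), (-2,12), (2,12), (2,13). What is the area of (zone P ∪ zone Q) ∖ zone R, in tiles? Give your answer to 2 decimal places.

|zone P ∪ zone Q| = 74.
|(zone P ∪ zone Q) ∩ zone R| = 14.
|(zone P ∪ zone Q) ∖ zone R| = 74 − 14 = 60.00.

60.00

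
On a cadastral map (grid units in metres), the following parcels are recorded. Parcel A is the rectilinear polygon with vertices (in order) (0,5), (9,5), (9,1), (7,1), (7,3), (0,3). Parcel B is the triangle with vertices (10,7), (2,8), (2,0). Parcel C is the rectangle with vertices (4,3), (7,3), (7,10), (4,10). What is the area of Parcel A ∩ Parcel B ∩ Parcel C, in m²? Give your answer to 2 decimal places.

4.92

The intersection is the polygon with vertices (5.429,3), (4,3), (4,5), (7,5), (7,4.375).
By the shoelace formula its area is 4.92.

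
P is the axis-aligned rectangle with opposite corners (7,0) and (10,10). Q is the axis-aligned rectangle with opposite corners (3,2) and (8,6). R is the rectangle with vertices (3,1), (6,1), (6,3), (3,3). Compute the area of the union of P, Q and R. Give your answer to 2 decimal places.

49.00

By inclusion–exclusion:
Individual areas: |P| = 30, |Q| = 20, |R| = 6.
|P∩Q|: x∈[7,8], y∈[2,6] → 1·4 = 4.
|P∩R| = 0 (no overlap).
|Q∩R|: x∈[3,6], y∈[2,3] → 3·1 = 3.
|P∩Q∩R| = 0.
|P ∪ Q ∪ R| = 56 − 7 + 0 = 49.00.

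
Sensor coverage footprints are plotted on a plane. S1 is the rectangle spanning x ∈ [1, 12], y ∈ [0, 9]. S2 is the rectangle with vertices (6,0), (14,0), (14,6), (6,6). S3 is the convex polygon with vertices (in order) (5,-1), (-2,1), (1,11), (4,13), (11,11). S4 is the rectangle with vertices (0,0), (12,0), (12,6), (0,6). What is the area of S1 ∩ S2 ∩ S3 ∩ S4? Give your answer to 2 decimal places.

The intersection is the polygon with vertices (8.5,6), (6,1), (6,6).
By the shoelace formula its area is 6.25.

6.25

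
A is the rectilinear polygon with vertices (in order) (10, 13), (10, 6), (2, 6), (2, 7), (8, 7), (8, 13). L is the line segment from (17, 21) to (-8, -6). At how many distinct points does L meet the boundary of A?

The segment meets the boundary at (3.111,6), (4.037,7), (8,11.28), (9.593,13).

4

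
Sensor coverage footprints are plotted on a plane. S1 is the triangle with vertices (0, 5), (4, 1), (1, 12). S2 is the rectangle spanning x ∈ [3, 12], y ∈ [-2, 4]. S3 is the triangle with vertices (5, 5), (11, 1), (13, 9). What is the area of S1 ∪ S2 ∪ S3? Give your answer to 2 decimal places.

By inclusion–exclusion:
Individual areas: |S1| = 16, |S2| = 54, |S3| = 28.
|S1∩S2| = 1.2727.
|S1∩S3| = 0.
|S2∩S3| = 7.875.
|S1∩S2∩S3| = 0.
|S1 ∪ S2 ∪ S3| = 98 − 9.1477 + 0 = 88.85.

88.85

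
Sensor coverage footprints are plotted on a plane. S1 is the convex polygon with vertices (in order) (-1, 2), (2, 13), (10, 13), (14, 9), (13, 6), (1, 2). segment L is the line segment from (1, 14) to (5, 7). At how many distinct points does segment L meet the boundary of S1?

The segment meets the boundary at (1.862,12.492).

1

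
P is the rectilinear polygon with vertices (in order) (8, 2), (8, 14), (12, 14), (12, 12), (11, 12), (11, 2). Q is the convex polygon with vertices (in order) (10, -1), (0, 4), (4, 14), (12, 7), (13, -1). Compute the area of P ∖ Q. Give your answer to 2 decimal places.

|P| = 38, |P∩Q| = 21.5625.
|P ∖ Q| = |P| − |P∩Q| = 38 − 21.5625 = 16.44.

16.44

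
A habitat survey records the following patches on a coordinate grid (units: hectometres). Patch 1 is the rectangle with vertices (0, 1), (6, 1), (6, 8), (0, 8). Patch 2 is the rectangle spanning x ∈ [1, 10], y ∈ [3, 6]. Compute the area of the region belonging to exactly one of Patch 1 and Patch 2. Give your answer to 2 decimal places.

|Patch 1∩Patch 2|: x∈[1,6], y∈[3,6] → 5·3 = 15.
|Patch 1 △ Patch 2| = |Patch 1| + |Patch 2| − 2·|Patch 1∩Patch 2| = 42 + 27 − 30 = 39.00.

39.00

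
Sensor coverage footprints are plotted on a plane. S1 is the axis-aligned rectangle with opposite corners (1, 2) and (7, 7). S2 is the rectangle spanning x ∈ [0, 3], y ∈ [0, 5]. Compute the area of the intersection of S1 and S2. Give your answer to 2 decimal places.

6.00

|S1∩S2|: x∈[1,3], y∈[2,5] → 2·3 = 6.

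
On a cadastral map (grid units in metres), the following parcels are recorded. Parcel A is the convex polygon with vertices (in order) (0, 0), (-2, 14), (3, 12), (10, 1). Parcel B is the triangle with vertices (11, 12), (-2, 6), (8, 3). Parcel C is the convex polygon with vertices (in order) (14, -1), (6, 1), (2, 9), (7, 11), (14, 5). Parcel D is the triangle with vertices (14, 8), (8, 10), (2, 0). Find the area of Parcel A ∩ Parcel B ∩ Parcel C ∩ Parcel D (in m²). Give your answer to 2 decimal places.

The intersection is the polygon with vertices (8.064,4.043), (6.965,3.31), (4.471,4.059), (4.455,4.091), (6.191,6.985).
By the shoelace formula its area is 6.65.

6.65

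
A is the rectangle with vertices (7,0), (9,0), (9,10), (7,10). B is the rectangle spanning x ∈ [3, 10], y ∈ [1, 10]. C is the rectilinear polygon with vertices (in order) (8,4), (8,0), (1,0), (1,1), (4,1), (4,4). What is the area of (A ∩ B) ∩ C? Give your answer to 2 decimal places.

3.00

The region (A ∩ B) ∩ C is the polygon with vertices (7,1), (7,4), (8,4), (8,1).
By the shoelace formula its area is 3.00.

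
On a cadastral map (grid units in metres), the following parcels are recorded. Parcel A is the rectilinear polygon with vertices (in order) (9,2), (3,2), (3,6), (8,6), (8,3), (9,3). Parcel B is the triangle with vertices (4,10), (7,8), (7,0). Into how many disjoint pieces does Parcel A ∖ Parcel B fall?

Parcel A ∖ Parcel B splits into 2 disjoint pieces (area 5, area 11.2).

2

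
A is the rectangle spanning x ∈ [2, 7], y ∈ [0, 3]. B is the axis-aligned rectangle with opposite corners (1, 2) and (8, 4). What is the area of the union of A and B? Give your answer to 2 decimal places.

By inclusion–exclusion:
Individual areas: |A| = 15, |B| = 14.
|A∩B|: x∈[2,7], y∈[2,3] → 5·1 = 5.
|A ∪ B| = 29 − 5 = 24.00.

24.00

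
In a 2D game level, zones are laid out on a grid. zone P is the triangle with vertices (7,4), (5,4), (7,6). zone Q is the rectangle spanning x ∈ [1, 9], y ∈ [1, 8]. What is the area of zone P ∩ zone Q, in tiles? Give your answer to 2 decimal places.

2.00

The intersection is the polygon with vertices (5,4), (7,6), (7,4).
By the shoelace formula its area is 2.00.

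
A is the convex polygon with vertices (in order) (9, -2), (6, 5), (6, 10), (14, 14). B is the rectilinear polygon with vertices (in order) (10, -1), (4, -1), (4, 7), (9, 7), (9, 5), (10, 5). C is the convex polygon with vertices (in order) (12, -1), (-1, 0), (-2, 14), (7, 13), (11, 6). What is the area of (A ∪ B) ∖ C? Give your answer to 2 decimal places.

24.09

|A ∪ B| = 85.9705.
|(A ∪ B) ∩ C| = 61.8789.
|(A ∪ B) ∖ C| = 85.9705 − 61.8789 = 24.09.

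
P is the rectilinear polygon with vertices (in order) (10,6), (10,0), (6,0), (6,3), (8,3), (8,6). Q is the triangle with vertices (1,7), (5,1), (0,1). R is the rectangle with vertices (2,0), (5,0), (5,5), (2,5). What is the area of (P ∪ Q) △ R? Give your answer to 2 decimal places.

|P ∪ Q| = 33.
|(P ∪ Q) ∩ R| = 6.6667.
|(P ∪ Q) △ R| = 33 + 15 − 13.3333 = 34.67.

34.67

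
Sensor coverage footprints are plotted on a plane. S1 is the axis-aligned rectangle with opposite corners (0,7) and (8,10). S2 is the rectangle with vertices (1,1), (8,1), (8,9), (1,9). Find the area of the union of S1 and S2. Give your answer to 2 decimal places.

By inclusion–exclusion:
Individual areas: |S1| = 24, |S2| = 56.
|S1∩S2|: x∈[1,8], y∈[7,9] → 7·2 = 14.
|S1 ∪ S2| = 80 − 14 = 66.00.

66.00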